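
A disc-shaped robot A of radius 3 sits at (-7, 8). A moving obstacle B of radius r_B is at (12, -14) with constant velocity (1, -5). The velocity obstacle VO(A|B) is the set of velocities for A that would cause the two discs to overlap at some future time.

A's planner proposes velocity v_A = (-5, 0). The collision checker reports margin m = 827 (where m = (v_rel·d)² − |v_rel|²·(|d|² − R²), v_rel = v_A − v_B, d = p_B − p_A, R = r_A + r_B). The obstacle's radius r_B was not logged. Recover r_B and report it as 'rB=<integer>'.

m = 827
d = (19, -22);  v_rel = (-6, 5),  |v_rel|² = 61
v_rel×d = (-6)·(-22) − (5)·(19) = 37
since m = R²·61 − 37²:  R² = (1369 + 827) / 61 = 36
R = √36 = 6  ⇒  r_B = 6 − 3 = 3

rB=3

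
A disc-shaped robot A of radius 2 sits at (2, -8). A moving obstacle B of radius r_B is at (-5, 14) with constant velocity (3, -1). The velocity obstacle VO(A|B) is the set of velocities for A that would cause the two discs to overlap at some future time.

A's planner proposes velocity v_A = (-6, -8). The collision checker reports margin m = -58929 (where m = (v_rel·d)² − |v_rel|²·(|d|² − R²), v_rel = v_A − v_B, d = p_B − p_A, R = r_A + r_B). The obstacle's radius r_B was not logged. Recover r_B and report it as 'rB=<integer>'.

m = -58929
d = (-7, 22);  v_rel = (-9, -7),  |v_rel|² = 130
v_rel×d = (-9)·(22) − (-7)·(-7) = -247
since m = R²·130 − (-247)²:  R² = (61009 + -58929) / 130 = 16
R = √16 = 4  ⇒  r_B = 4 − 2 = 2

rB=2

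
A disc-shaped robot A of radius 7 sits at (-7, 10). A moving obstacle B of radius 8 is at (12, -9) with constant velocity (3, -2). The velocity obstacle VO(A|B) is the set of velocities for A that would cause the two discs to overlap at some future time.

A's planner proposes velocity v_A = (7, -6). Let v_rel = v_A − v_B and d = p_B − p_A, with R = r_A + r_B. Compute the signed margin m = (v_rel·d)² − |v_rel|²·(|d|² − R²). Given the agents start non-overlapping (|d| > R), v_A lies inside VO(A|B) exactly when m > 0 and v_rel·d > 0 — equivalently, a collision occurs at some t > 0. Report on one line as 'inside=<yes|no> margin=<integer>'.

d = (19, -19),  |d|² = 722;  R = 7+8 = 15,  c = 722−15² = 497
v_rel = (4, -4),  |v_rel|² = 32;  v_rel·d = (4)·(19) + (-4)·(-19) = 152
32·t² − 304·t + 497 = 0  ⇒  m = 152² − 32·497 = 7200
m = 7200 > 0,  v_rel·d = 152 > 0  ⇒  inside

inside=yes margin=7200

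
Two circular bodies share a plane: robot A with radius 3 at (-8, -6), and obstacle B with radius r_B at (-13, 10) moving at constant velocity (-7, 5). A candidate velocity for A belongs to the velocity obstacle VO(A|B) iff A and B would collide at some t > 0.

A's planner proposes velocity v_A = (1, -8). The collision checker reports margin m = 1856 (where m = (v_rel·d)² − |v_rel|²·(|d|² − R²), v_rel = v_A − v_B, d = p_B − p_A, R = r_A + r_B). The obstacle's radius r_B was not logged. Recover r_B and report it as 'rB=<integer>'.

m = 1856
d = (-5, 16);  v_rel = (8, -13),  |v_rel|² = 233
v_rel×d = (8)·(16) − (-13)·(-5) = 63
since m = R²·233 − 63²:  R² = (3969 + 1856) / 233 = 25
R = √25 = 5  ⇒  r_B = 5 − 3 = 2

rB=2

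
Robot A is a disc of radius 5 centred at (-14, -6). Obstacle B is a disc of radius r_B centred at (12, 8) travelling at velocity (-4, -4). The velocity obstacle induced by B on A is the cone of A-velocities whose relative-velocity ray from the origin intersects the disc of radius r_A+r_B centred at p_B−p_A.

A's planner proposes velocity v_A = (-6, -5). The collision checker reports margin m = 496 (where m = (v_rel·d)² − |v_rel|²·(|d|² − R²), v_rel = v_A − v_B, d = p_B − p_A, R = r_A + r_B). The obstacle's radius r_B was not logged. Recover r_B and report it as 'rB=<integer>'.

m = 496
d = (26, 14);  v_rel = (-2, -1),  |v_rel|² = 5
v_rel×d = (-2)·(14) − (-1)·(26) = -2
since m = R²·5 − (-2)²:  R² = (4 + 496) / 5 = 100
R = √100 = 10  ⇒  r_B = 10 − 5 = 5

rB=5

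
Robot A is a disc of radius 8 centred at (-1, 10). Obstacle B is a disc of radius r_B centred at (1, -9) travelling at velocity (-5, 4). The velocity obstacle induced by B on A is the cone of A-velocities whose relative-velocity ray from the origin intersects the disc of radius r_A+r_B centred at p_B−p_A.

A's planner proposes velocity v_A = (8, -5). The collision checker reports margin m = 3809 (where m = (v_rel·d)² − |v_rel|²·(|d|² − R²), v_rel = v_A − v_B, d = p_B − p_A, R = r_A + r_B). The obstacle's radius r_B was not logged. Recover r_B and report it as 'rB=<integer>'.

m = 3809
d = (2, -19);  v_rel = (13, -9),  |v_rel|² = 250
v_rel×d = (13)·(-19) − (-9)·(2) = -229
since m = R²·250 − (-229)²:  R² = (52441 + 3809) / 250 = 225
R = √225 = 15  ⇒  r_B = 15 − 8 = 7

rB=7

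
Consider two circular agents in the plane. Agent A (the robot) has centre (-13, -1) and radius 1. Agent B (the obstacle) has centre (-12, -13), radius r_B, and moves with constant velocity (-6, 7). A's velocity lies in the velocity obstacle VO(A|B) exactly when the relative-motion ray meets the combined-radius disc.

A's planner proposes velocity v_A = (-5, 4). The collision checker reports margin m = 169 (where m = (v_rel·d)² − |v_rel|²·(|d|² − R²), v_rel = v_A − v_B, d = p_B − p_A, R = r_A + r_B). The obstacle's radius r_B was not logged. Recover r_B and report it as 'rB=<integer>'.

m = 169
d = (1, -12);  v_rel = (1, -3),  |v_rel|² = 10
v_rel×d = (1)·(-12) − (-3)·(1) = -9
since m = R²·10 − (-9)²:  R² = (81 + 169) / 10 = 25
R = √25 = 5  ⇒  r_B = 5 − 1 = 4

rB=4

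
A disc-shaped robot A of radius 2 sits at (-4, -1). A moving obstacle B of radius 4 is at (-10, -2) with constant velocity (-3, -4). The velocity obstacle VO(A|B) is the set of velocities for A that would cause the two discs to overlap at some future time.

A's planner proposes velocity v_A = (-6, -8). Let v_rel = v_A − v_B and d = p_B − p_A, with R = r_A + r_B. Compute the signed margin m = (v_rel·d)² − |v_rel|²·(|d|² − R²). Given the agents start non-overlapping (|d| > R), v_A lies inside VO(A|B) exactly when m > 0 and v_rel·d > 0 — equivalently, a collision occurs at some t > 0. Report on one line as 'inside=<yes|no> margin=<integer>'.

d = (-6, -1),  |d|² = 37;  R = 2+4 = 6,  c = 37−6² = 1
v_rel = (-3, -4),  |v_rel|² = 25;  v_rel·d = (-3)·(-6) + (-4)·(-1) = 22
25·t² − 44·t + 1 = 0  ⇒  m = 22² − 25·1 = 459
m = 459 > 0,  v_rel·d = 22 > 0  ⇒  inside

inside=yes margin=459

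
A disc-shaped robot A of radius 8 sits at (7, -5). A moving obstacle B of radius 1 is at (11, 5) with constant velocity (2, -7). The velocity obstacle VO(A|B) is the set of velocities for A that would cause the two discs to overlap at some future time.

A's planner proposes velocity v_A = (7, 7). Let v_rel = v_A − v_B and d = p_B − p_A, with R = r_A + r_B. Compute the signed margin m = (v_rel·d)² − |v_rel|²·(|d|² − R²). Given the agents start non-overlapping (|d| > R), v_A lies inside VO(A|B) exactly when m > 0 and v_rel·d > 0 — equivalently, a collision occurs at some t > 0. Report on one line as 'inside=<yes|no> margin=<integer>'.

d = (4, 10),  |d|² = 116;  R = 8+1 = 9,  c = 116−9² = 35
v_rel = (5, 14),  |v_rel|² = 221;  v_rel·d = (5)·(4) + (14)·(10) = 160
221·t² − 320·t + 35 = 0  ⇒  m = 160² − 221·35 = 17865
m = 17865 > 0,  v_rel·d = 160 > 0  ⇒  inside

inside=yes margin=17865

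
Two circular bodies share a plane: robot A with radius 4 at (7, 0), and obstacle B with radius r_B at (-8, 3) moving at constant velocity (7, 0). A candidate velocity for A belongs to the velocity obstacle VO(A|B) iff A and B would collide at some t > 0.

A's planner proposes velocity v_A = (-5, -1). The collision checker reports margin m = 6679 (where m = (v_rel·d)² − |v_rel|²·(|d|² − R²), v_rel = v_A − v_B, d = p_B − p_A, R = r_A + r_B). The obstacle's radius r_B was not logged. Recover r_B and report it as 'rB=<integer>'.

m = 6679
d = (-15, 3);  v_rel = (-12, -1),  |v_rel|² = 145
v_rel×d = (-12)·(3) − (-1)·(-15) = -51
since m = R²·145 − (-51)²:  R² = (2601 + 6679) / 145 = 64
R = √64 = 8  ⇒  r_B = 8 − 4 = 4

rB=4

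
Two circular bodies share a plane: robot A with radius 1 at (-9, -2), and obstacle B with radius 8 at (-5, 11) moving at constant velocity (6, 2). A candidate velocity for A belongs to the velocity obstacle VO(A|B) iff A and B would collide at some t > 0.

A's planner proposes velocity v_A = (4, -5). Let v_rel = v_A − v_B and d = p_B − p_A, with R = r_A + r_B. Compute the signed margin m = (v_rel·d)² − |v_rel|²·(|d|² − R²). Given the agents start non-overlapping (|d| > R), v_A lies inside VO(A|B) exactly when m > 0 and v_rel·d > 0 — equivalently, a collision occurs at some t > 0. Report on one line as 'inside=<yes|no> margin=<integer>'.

d = (4, 13),  |d|² = 185;  R = 1+8 = 9,  c = 185−9² = 104
v_rel = (-2, -7),  |v_rel|² = 53;  v_rel·d = (-2)·(4) + (-7)·(13) = -99
53·t² + 198·t + 104 = 0  ⇒  m = (-99)² − 53·104 = 4289
m = 4289 > 0,  v_rel·d = -99 < 0  ⇒  outside

inside=no margin=4289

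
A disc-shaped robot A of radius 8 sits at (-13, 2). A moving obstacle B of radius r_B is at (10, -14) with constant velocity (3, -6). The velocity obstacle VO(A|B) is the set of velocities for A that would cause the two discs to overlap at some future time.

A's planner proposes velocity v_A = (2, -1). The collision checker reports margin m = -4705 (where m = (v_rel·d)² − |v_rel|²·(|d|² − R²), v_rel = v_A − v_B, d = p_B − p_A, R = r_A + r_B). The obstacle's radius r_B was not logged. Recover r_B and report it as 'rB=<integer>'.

m = -4705
d = (23, -16);  v_rel = (-1, 5),  |v_rel|² = 26
v_rel×d = (-1)·(-16) − (5)·(23) = -99
since m = R²·26 − (-99)²:  R² = (9801 + -4705) / 26 = 196
R = √196 = 14  ⇒  r_B = 14 − 8 = 6

rB=6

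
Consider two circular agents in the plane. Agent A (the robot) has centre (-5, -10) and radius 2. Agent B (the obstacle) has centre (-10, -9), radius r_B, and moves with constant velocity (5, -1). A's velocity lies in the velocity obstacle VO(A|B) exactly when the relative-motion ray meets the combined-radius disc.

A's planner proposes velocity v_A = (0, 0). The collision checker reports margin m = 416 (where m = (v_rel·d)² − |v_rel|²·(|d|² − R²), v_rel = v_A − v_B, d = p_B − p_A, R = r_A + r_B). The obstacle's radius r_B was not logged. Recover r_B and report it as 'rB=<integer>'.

m = 416
d = (-5, 1);  v_rel = (-5, 1),  |v_rel|² = 26
v_rel×d = (-5)·(1) − (1)·(-5) = 0
since m = R²·26 − 0²:  R² = (0 + 416) / 26 = 16
R = √16 = 4  ⇒  r_B = 4 − 2 = 2

rB=2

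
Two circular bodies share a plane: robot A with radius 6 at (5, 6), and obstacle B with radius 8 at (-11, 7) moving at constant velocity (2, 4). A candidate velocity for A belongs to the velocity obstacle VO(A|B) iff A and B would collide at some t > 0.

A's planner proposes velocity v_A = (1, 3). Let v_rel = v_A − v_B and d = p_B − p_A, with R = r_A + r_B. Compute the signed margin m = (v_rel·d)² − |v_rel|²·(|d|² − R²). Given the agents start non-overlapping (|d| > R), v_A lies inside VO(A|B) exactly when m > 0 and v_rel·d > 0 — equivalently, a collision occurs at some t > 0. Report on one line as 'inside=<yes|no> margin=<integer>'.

d = (-16, 1),  |d|² = 257;  R = 6+8 = 14,  c = 257−14² = 61
v_rel = (-1, -1),  |v_rel|² = 2;  v_rel·d = (-1)·(-16) + (-1)·(1) = 15
2·t² − 30·t + 61 = 0  ⇒  m = 15² − 2·61 = 103
m = 103 > 0,  v_rel·d = 15 > 0  ⇒  inside

inside=yes margin=103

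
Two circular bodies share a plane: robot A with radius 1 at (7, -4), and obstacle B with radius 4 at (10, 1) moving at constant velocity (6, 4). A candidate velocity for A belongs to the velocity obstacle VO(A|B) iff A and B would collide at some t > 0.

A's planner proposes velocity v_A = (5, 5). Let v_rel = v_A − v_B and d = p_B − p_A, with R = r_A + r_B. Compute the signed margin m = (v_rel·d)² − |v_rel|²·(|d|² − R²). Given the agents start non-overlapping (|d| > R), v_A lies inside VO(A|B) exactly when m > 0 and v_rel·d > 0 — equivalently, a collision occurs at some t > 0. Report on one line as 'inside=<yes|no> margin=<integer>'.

d = (3, 5),  |d|² = 34;  R = 1+4 = 5,  c = 34−5² = 9
v_rel = (-1, 1),  |v_rel|² = 2;  v_rel·d = (-1)·(3) + (1)·(5) = 2
2·t² − 4·t + 9 = 0  ⇒  m = 2² − 2·9 = -14
m = -14 < 0,  v_rel·d = 2 > 0  ⇒  outside

inside=no margin=-14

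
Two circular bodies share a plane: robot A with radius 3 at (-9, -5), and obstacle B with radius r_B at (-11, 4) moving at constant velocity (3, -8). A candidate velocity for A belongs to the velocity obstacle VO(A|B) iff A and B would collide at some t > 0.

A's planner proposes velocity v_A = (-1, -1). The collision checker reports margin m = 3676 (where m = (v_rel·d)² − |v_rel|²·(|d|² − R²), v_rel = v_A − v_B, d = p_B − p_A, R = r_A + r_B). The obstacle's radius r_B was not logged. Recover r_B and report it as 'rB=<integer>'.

m = 3676
d = (-2, 9);  v_rel = (-4, 7),  |v_rel|² = 65
v_rel×d = (-4)·(9) − (7)·(-2) = -22
since m = R²·65 − (-22)²:  R² = (484 + 3676) / 65 = 64
R = √64 = 8  ⇒  r_B = 8 − 3 = 5

rB=5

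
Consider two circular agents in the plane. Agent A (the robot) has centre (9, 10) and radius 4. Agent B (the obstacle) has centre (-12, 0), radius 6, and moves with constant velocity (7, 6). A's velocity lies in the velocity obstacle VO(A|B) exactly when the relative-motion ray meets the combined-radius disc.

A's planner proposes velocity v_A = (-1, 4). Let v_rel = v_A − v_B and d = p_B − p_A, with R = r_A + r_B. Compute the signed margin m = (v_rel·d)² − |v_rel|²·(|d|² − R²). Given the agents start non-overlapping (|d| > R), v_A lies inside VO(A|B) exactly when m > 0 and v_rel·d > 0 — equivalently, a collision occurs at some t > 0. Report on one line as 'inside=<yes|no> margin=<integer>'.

d = (-21, -10),  |d|² = 541;  R = 4+6 = 10,  c = 541−10² = 441
v_rel = (-8, -2),  |v_rel|² = 68;  v_rel·d = (-8)·(-21) + (-2)·(-10) = 188
68·t² − 376·t + 441 = 0  ⇒  m = 188² − 68·441 = 5356
m = 5356 > 0,  v_rel·d = 188 > 0  ⇒  inside

inside=yes margin=5356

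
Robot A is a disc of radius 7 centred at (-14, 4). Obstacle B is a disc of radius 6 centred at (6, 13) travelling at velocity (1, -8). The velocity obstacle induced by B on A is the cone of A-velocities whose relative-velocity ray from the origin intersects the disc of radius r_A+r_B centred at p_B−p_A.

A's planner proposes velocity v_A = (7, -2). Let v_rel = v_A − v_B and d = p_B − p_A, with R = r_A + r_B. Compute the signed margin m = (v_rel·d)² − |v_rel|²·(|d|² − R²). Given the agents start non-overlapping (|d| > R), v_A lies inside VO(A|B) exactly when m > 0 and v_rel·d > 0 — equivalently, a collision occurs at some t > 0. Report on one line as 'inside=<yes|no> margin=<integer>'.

d = (20, 9),  |d|² = 481;  R = 7+6 = 13,  c = 481−13² = 312
v_rel = (6, 6),  |v_rel|² = 72;  v_rel·d = (6)·(20) + (6)·(9) = 174
72·t² − 348·t + 312 = 0  ⇒  m = 174² − 72·312 = 7812
m = 7812 > 0,  v_rel·d = 174 > 0  ⇒  inside

inside=yes margin=7812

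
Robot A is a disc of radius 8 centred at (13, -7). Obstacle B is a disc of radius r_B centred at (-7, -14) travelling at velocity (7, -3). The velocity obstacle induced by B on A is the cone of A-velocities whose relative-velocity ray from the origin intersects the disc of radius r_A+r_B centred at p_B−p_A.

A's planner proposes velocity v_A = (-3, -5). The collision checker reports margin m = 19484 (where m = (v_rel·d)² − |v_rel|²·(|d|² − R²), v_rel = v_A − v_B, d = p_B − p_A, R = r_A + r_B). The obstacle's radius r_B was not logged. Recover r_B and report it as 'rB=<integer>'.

m = 19484
d = (-20, -7);  v_rel = (-10, -2),  |v_rel|² = 104
v_rel×d = (-10)·(-7) − (-2)·(-20) = 30
since m = R²·104 − 30²:  R² = (900 + 19484) / 104 = 196
R = √196 = 14  ⇒  r_B = 14 − 8 = 6

rB=6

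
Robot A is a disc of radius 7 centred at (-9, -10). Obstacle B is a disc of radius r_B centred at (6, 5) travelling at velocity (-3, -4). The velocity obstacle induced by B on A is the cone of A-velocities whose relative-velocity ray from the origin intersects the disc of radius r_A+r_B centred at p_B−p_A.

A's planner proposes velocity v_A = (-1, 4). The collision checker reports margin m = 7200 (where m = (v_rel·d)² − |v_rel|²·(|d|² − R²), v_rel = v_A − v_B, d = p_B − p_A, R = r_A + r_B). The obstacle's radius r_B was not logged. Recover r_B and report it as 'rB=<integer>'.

m = 7200
d = (15, 15);  v_rel = (2, 8),  |v_rel|² = 68
v_rel×d = (2)·(15) − (8)·(15) = -90
since m = R²·68 − (-90)²:  R² = (8100 + 7200) / 68 = 225
R = √225 = 15  ⇒  r_B = 15 − 7 = 8

rB=8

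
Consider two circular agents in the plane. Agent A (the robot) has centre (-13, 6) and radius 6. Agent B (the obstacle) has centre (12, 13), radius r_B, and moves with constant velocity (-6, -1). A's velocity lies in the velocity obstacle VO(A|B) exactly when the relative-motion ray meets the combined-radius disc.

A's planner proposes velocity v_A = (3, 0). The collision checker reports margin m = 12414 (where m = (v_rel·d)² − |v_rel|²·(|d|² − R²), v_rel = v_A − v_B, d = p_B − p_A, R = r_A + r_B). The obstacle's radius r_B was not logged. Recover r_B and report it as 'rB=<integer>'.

m = 12414
d = (25, 7);  v_rel = (9, 1),  |v_rel|² = 82
v_rel×d = (9)·(7) − (1)·(25) = 38
since m = R²·82 − 38²:  R² = (1444 + 12414) / 82 = 169
R = √169 = 13  ⇒  r_B = 13 − 6 = 7

rB=7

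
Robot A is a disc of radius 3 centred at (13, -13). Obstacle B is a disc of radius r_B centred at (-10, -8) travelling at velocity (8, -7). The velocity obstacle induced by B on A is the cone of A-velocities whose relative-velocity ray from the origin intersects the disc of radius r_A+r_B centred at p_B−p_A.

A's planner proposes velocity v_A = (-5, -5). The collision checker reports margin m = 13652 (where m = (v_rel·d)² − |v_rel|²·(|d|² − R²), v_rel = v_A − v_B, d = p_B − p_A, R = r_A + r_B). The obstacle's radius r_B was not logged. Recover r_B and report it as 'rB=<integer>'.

m = 13652
d = (-23, 5);  v_rel = (-13, 2),  |v_rel|² = 173
v_rel×d = (-13)·(5) − (2)·(-23) = -19
since m = R²·173 − (-19)²:  R² = (361 + 13652) / 173 = 81
R = √81 = 9  ⇒  r_B = 9 − 3 = 6

rB=6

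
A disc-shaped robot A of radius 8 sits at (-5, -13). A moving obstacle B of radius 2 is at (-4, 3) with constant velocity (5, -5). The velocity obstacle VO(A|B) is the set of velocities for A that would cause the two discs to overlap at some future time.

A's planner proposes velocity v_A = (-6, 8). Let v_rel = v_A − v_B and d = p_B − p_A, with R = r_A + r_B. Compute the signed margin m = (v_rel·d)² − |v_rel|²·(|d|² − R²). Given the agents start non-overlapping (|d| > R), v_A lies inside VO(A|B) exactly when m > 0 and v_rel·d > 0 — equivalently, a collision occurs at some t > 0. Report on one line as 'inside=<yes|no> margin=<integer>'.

d = (1, 16),  |d|² = 257;  R = 8+2 = 10,  c = 257−10² = 157
v_rel = (-11, 13),  |v_rel|² = 290;  v_rel·d = (-11)·(1) + (13)·(16) = 197
290·t² − 394·t + 157 = 0  ⇒  m = 197² − 290·157 = -6721
m = -6721 < 0,  v_rel·d = 197 > 0  ⇒  outside

inside=no margin=-6721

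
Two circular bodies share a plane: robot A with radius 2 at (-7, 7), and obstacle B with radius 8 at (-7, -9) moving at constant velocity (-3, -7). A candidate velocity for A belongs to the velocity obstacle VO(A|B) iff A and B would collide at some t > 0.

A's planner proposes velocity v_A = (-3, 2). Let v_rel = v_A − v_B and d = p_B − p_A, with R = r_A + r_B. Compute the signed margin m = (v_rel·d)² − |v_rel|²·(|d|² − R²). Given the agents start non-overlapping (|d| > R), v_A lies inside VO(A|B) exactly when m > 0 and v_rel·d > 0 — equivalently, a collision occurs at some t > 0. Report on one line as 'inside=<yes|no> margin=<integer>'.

d = (0, -16),  |d|² = 256;  R = 2+8 = 10,  c = 256−10² = 156
v_rel = (0, 9),  |v_rel|² = 81;  v_rel·d = (0)·(0) + (9)·(-16) = -144
81·t² + 288·t + 156 = 0  ⇒  m = (-144)² − 81·156 = 8100
m = 8100 > 0,  v_rel·d = -144 < 0  ⇒  outside

inside=no margin=8100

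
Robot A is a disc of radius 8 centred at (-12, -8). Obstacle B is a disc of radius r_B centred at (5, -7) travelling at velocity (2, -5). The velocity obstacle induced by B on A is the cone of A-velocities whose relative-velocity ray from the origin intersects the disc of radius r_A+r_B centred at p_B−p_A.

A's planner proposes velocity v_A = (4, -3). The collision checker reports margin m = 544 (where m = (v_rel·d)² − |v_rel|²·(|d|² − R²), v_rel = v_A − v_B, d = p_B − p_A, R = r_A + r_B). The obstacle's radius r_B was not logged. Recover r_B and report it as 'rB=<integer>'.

m = 544
d = (17, 1);  v_rel = (2, 2),  |v_rel|² = 8
v_rel×d = (2)·(1) − (2)·(17) = -32
since m = R²·8 − (-32)²:  R² = (1024 + 544) / 8 = 196
R = √196 = 14  ⇒  r_B = 14 − 8 = 6

rB=6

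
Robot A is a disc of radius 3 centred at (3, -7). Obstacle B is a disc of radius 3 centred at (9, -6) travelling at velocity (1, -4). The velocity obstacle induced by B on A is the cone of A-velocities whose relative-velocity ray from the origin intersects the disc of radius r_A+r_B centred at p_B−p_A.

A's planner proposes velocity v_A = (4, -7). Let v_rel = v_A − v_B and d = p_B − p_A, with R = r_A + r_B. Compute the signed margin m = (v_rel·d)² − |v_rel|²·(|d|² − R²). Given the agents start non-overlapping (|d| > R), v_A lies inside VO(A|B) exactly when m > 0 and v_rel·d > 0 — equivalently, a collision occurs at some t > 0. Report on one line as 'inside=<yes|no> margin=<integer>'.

d = (6, 1),  |d|² = 37;  R = 3+3 = 6,  c = 37−6² = 1
v_rel = (3, -3),  |v_rel|² = 18;  v_rel·d = (3)·(6) + (-3)·(1) = 15
18·t² − 30·t + 1 = 0  ⇒  m = 15² − 18·1 = 207
m = 207 > 0,  v_rel·d = 15 > 0  ⇒  inside

inside=yes margin=207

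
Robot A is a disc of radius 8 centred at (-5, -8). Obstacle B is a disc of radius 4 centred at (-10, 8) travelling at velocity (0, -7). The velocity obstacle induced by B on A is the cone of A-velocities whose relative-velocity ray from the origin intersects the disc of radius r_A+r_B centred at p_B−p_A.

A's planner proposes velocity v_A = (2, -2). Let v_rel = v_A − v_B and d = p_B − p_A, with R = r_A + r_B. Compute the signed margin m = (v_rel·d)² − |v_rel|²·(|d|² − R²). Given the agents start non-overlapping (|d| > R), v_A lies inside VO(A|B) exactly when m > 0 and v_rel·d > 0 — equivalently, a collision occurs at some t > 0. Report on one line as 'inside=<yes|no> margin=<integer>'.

d = (-5, 16),  |d|² = 281;  R = 8+4 = 12,  c = 281−12² = 137
v_rel = (2, 5),  |v_rel|² = 29;  v_rel·d = (2)·(-5) + (5)·(16) = 70
29·t² − 140·t + 137 = 0  ⇒  m = 70² − 29·137 = 927
m = 927 > 0,  v_rel·d = 70 > 0  ⇒  inside

inside=yes margin=927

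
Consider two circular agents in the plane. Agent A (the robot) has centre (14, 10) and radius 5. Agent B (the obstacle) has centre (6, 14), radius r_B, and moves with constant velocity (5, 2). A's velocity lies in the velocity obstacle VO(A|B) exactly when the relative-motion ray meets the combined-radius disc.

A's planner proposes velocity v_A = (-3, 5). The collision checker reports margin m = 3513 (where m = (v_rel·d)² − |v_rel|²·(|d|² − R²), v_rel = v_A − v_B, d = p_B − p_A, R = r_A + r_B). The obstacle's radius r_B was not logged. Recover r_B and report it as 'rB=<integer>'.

m = 3513
d = (-8, 4);  v_rel = (-8, 3),  |v_rel|² = 73
v_rel×d = (-8)·(4) − (3)·(-8) = -8
since m = R²·73 − (-8)²:  R² = (64 + 3513) / 73 = 49
R = √49 = 7  ⇒  r_B = 7 − 5 = 2

rB=2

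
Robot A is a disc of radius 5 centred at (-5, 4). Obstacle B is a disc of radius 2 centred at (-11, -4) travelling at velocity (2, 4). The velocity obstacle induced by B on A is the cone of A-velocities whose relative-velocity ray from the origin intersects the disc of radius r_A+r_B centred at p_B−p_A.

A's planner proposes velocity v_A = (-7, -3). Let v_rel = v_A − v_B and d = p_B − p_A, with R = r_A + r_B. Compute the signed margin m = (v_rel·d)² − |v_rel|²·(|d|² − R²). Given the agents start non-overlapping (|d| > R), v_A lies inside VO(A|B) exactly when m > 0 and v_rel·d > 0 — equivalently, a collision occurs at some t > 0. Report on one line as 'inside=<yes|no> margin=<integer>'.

d = (-6, -8),  |d|² = 100;  R = 5+2 = 7,  c = 100−7² = 51
v_rel = (-9, -7),  |v_rel|² = 130;  v_rel·d = (-9)·(-6) + (-7)·(-8) = 110
130·t² − 220·t + 51 = 0  ⇒  m = 110² − 130·51 = 5470
m = 5470 > 0,  v_rel·d = 110 > 0  ⇒  inside

inside=yes margin=5470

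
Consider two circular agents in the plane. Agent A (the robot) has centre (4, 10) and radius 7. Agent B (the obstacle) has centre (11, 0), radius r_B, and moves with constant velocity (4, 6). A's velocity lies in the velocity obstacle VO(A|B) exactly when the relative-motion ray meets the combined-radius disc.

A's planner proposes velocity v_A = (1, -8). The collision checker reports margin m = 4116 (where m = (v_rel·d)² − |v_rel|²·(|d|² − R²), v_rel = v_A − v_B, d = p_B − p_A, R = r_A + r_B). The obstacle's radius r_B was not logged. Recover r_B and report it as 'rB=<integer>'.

m = 4116
d = (7, -10);  v_rel = (-3, -14),  |v_rel|² = 205
v_rel×d = (-3)·(-10) − (-14)·(7) = 128
since m = R²·205 − 128²:  R² = (16384 + 4116) / 205 = 100
R = √100 = 10  ⇒  r_B = 10 − 7 = 3

rB=3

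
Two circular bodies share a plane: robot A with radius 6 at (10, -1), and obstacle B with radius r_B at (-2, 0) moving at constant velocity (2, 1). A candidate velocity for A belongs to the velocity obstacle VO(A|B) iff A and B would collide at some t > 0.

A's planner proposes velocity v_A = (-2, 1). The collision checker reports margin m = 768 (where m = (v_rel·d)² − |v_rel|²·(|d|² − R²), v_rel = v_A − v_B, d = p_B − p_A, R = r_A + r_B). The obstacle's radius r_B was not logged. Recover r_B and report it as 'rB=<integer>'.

m = 768
d = (-12, 1);  v_rel = (-4, 0),  |v_rel|² = 16
v_rel×d = (-4)·(1) − (0)·(-12) = -4
since m = R²·16 − (-4)²:  R² = (16 + 768) / 16 = 49
R = √49 = 7  ⇒  r_B = 7 − 6 = 1

rB=1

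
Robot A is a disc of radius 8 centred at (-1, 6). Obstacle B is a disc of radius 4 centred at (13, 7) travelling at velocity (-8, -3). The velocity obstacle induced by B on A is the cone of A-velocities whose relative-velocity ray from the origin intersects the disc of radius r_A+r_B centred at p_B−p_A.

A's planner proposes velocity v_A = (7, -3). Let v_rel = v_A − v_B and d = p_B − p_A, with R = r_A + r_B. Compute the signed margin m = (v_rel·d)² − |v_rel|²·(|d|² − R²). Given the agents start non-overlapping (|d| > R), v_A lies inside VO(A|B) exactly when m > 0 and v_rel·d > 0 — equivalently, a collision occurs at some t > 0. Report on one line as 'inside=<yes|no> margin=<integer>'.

d = (14, 1),  |d|² = 197;  R = 8+4 = 12,  c = 197−12² = 53
v_rel = (15, 0),  |v_rel|² = 225;  v_rel·d = (15)·(14) + (0)·(1) = 210
225·t² − 420·t + 53 = 0  ⇒  m = 210² − 225·53 = 32175
m = 32175 > 0,  v_rel·d = 210 > 0  ⇒  inside

inside=yes margin=32175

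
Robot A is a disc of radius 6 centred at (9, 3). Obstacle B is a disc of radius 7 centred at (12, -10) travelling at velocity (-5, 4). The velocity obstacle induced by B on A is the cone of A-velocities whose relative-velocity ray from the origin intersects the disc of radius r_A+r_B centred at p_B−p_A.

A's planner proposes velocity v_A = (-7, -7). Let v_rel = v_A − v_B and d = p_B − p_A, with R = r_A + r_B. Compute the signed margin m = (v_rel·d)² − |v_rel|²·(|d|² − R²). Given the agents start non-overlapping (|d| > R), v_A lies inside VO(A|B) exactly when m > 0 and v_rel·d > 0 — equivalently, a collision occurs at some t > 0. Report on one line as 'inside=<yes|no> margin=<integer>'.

d = (3, -13),  |d|² = 178;  R = 6+7 = 13,  c = 178−13² = 9
v_rel = (-2, -11),  |v_rel|² = 125;  v_rel·d = (-2)·(3) + (-11)·(-13) = 137
125·t² − 274·t + 9 = 0  ⇒  m = 137² − 125·9 = 17644
m = 17644 > 0,  v_rel·d = 137 > 0  ⇒  inside

inside=yes margin=17644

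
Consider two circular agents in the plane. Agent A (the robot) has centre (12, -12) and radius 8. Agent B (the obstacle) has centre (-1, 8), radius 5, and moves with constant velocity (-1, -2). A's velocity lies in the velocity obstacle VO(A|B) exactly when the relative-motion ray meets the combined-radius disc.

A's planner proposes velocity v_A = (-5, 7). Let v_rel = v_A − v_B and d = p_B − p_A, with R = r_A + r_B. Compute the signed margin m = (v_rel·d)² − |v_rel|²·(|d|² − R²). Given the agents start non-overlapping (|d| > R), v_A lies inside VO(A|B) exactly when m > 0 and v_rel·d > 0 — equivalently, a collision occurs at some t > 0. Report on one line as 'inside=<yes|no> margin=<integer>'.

d = (-13, 20),  |d|² = 569;  R = 8+5 = 13,  c = 569−13² = 400
v_rel = (-4, 9),  |v_rel|² = 97;  v_rel·d = (-4)·(-13) + (9)·(20) = 232
97·t² − 464·t + 400 = 0  ⇒  m = 232² − 97·400 = 15024
m = 15024 > 0,  v_rel·d = 232 > 0  ⇒  inside

inside=yes margin=15024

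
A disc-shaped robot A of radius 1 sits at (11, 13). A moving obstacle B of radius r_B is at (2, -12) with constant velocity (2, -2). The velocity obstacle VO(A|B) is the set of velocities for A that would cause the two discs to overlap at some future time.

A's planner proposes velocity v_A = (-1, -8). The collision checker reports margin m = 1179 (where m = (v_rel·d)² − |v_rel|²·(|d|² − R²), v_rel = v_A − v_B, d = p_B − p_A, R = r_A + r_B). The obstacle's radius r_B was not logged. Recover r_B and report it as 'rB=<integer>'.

m = 1179
d = (-9, -25);  v_rel = (-3, -6),  |v_rel|² = 45
v_rel×d = (-3)·(-25) − (-6)·(-9) = 21
since m = R²·45 − 21²:  R² = (441 + 1179) / 45 = 36
R = √36 = 6  ⇒  r_B = 6 − 1 = 5

rB=5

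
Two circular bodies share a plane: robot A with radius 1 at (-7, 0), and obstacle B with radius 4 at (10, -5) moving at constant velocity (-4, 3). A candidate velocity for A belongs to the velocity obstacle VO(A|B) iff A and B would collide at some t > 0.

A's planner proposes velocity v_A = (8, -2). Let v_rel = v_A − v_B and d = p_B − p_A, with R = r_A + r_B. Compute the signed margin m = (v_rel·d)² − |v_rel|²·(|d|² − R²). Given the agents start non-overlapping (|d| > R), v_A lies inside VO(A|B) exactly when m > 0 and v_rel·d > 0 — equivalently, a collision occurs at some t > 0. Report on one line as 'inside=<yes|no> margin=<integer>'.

d = (17, -5),  |d|² = 314;  R = 1+4 = 5,  c = 314−5² = 289
v_rel = (12, -5),  |v_rel|² = 169;  v_rel·d = (12)·(17) + (-5)·(-5) = 229
169·t² − 458·t + 289 = 0  ⇒  m = 229² − 169·289 = 3600
m = 3600 > 0,  v_rel·d = 229 > 0  ⇒  inside

inside=yes margin=3600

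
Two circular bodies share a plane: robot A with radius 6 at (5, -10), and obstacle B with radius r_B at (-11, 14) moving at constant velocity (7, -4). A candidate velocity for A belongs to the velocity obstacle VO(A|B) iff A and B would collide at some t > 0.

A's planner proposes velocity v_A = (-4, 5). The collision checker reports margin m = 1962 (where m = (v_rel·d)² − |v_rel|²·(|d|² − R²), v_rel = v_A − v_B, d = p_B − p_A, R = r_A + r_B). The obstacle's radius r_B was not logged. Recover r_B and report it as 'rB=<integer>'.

m = 1962
d = (-16, 24);  v_rel = (-11, 9),  |v_rel|² = 202
v_rel×d = (-11)·(24) − (9)·(-16) = -120
since m = R²·202 − (-120)²:  R² = (14400 + 1962) / 202 = 81
R = √81 = 9  ⇒  r_B = 9 − 6 = 3

rB=3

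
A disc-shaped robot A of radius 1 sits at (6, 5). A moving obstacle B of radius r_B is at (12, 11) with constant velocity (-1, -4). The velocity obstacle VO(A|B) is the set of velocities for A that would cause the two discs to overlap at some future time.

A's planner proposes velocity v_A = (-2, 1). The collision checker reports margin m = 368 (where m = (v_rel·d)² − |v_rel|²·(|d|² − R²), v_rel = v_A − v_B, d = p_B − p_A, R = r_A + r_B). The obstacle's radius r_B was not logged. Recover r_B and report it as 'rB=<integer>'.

m = 368
d = (6, 6);  v_rel = (-1, 5),  |v_rel|² = 26
v_rel×d = (-1)·(6) − (5)·(6) = -36
since m = R²·26 − (-36)²:  R² = (1296 + 368) / 26 = 64
R = √64 = 8  ⇒  r_B = 8 − 1 = 7

rB=7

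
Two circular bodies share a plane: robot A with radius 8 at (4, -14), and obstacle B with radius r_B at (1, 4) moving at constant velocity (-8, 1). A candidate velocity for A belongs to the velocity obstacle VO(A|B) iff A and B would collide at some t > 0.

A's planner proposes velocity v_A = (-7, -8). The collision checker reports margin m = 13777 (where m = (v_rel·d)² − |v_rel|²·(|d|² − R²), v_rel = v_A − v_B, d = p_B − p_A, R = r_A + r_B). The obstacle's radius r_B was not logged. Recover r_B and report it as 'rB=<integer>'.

m = 13777
d = (-3, 18);  v_rel = (1, -9),  |v_rel|² = 82
v_rel×d = (1)·(18) − (-9)·(-3) = -9
since m = R²·82 − (-9)²:  R² = (81 + 13777) / 82 = 169
R = √169 = 13  ⇒  r_B = 13 − 8 = 5

rB=5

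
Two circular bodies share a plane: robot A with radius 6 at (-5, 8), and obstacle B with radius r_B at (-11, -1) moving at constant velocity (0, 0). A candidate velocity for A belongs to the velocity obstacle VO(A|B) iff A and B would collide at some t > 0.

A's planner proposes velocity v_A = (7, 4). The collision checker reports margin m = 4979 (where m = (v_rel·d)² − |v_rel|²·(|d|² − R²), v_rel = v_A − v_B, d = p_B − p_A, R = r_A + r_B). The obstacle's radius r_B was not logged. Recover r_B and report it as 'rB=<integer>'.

m = 4979
d = (-6, -9);  v_rel = (7, 4),  |v_rel|² = 65
v_rel×d = (7)·(-9) − (4)·(-6) = -39
since m = R²·65 − (-39)²:  R² = (1521 + 4979) / 65 = 100
R = √100 = 10  ⇒  r_B = 10 − 6 = 4

rB=4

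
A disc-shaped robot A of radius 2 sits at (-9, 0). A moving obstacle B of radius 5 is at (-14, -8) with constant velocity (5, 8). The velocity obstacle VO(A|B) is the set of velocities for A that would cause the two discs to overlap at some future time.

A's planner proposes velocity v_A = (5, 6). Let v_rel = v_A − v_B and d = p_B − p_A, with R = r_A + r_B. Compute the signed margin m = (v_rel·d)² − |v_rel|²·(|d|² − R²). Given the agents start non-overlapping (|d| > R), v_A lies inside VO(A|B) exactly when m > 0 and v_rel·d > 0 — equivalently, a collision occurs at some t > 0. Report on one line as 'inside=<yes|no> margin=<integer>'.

d = (-5, -8),  |d|² = 89;  R = 2+5 = 7,  c = 89−7² = 40
v_rel = (0, -2),  |v_rel|² = 4;  v_rel·d = (0)·(-5) + (-2)·(-8) = 16
4·t² − 32·t + 40 = 0  ⇒  m = 16² − 4·40 = 96
m = 96 > 0,  v_rel·d = 16 > 0  ⇒  inside

inside=yes margin=96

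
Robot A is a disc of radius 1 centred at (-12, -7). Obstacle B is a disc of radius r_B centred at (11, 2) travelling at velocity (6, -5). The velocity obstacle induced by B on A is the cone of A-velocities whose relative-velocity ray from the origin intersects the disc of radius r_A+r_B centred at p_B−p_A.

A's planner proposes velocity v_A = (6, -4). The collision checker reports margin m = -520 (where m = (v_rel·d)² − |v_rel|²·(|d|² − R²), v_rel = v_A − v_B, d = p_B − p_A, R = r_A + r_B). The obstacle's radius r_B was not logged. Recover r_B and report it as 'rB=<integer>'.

m = -520
d = (23, 9);  v_rel = (0, 1),  |v_rel|² = 1
v_rel×d = (0)·(9) − (1)·(23) = -23
since m = R²·1 − (-23)²:  R² = (529 + -520) / 1 = 9
R = √9 = 3  ⇒  r_B = 3 − 1 = 2

rB=2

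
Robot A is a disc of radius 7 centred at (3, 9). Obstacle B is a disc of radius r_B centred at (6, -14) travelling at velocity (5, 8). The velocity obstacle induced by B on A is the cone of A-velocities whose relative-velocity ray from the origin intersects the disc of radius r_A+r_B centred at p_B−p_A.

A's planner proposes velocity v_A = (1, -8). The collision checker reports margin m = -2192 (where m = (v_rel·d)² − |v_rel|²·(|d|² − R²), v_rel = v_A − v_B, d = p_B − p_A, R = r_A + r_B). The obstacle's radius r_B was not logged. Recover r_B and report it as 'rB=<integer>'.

m = -2192
d = (3, -23);  v_rel = (-4, -16),  |v_rel|² = 272
v_rel×d = (-4)·(-23) − (-16)·(3) = 140
since m = R²·272 − 140²:  R² = (19600 + -2192) / 272 = 64
R = √64 = 8  ⇒  r_B = 8 − 7 = 1

rB=1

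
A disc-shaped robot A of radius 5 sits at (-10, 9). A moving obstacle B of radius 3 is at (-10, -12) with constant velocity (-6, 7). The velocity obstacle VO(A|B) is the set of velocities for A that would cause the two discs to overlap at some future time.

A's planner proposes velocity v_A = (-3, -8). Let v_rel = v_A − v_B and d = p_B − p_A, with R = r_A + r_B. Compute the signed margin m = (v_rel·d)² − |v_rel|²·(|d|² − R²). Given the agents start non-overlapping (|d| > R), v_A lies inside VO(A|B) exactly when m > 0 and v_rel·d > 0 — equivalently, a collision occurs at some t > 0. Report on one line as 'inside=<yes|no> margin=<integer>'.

d = (0, -21),  |d|² = 441;  R = 5+3 = 8,  c = 441−8² = 377
v_rel = (3, -15),  |v_rel|² = 234;  v_rel·d = (3)·(0) + (-15)·(-21) = 315
234·t² − 630·t + 377 = 0  ⇒  m = 315² − 234·377 = 11007
m = 11007 > 0,  v_rel·d = 315 > 0  ⇒  inside

inside=yes margin=11007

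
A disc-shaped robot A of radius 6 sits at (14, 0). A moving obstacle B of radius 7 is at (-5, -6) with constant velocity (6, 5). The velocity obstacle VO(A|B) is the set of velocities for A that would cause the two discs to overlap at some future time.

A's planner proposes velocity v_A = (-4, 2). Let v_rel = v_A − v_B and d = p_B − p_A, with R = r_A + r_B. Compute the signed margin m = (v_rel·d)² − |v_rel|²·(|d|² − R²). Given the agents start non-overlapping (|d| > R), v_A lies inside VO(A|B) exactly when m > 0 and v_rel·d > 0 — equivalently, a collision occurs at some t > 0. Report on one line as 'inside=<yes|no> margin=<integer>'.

d = (-19, -6),  |d|² = 397;  R = 6+7 = 13,  c = 397−13² = 228
v_rel = (-10, -3),  |v_rel|² = 109;  v_rel·d = (-10)·(-19) + (-3)·(-6) = 208
109·t² − 416·t + 228 = 0  ⇒  m = 208² − 109·228 = 18412
m = 18412 > 0,  v_rel·d = 208 > 0  ⇒  inside

inside=yes margin=18412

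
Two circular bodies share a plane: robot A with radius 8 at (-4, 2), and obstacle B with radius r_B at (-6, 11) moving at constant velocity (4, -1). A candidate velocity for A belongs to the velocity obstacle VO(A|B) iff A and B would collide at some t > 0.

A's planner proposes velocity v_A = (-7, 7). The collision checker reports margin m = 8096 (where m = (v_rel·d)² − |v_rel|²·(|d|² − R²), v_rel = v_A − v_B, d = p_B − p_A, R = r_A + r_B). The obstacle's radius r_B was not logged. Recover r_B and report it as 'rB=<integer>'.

m = 8096
d = (-2, 9);  v_rel = (-11, 8),  |v_rel|² = 185
v_rel×d = (-11)·(9) − (8)·(-2) = -83
since m = R²·185 − (-83)²:  R² = (6889 + 8096) / 185 = 81
R = √81 = 9  ⇒  r_B = 9 − 8 = 1

rB=1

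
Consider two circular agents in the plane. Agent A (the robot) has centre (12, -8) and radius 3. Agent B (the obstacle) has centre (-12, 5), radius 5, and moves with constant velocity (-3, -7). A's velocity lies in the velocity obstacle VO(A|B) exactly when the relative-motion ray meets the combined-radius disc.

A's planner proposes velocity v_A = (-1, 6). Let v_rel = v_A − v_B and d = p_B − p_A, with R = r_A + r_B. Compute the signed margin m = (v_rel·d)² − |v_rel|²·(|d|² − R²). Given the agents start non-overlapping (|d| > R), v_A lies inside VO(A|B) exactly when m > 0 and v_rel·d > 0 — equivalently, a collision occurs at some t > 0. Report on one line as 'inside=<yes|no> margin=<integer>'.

d = (-24, 13),  |d|² = 745;  R = 3+5 = 8,  c = 745−8² = 681
v_rel = (2, 13),  |v_rel|² = 173;  v_rel·d = (2)·(-24) + (13)·(13) = 121
173·t² − 242·t + 681 = 0  ⇒  m = 121² − 173·681 = -103172
m = -103172 < 0,  v_rel·d = 121 > 0  ⇒  outside

inside=no margin=-103172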